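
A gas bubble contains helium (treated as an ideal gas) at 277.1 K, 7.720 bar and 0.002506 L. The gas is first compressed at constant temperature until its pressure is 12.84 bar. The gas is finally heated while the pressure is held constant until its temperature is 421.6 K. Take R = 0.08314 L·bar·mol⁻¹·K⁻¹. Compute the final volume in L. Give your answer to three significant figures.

Isothermal, so P V is constant: T₂ = T₁; V₂ = V₁·(P₁/P₂) = 0.001507 L.
P constant ⇒ V ∝ T: P₃ = P₂; V₃ = V₂·(T₃/T₂) = 0.002292 L.

V₃ ≈ 0.00229 L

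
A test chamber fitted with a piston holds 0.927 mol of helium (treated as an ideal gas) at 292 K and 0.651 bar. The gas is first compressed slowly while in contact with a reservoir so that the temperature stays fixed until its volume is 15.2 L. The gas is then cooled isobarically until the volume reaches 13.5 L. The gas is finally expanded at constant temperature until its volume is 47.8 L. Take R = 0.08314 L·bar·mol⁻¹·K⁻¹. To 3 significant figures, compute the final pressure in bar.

From PV = nRT: V₁ = nRT₁/P₁ = 34.57 L.
Isothermal, so P V is constant: T₂ = T₁; P₂ = P₁·(V₁/V₂) = 1.481 bar.
P constant ⇒ V ∝ T: P₃ = P₂; T₃ = T₂·(V₃/V₂) = 259.3 K.
Isothermal, so P V is constant: T₄ = T₃; P₄ = P₃·(V₃/V₄) = 0.4182 bar.

P₄ ≈ 0.418 bar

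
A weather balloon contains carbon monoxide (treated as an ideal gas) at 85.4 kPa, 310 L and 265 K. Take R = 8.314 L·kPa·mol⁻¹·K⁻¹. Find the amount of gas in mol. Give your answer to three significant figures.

n ≈ 12.0 mol

PV = nRT ⇒ n = PV/(RT) = (85.4 × 310) / (8.314 × 265)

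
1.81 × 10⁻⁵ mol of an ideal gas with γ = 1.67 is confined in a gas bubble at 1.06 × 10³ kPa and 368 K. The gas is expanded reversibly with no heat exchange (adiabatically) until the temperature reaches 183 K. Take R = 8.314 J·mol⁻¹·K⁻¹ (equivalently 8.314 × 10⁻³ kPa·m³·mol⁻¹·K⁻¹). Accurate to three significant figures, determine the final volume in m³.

V₂ ≈ 1.48e-07 m³

From PV = nRT: V₁ = nRT₁/P₁ = 5.224e-08 m³.
Reversible adiabatic, γ = 1.67: P₂ = P₁·(T₂/T₁)^(γ/(γ−1)) = 185.8 kPa; V₂ = V₁·(T₁/T₂)^(1/(γ−1)) = 1.482e-07 m³.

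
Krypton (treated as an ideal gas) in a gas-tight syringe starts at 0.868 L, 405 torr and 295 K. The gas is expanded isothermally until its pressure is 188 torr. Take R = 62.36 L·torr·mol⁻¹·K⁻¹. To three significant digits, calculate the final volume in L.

V₂ ≈ 1.87 L

T constant ⇒ Boyle's law P V = const: T₂ = T₁; V₂ = V₁·(P₁/P₂) = 1.870 L.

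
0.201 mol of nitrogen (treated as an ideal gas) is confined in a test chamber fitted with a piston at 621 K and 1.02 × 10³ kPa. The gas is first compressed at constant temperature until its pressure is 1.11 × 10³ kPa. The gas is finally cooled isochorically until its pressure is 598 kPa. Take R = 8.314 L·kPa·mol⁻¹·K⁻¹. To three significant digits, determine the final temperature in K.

From PV = nRT: V₁ = nRT₁/P₁ = 1.017 L.
T constant ⇒ Boyle's law P V = const: T₂ = T₁; V₂ = V₁·(P₁/P₂) = 0.9349 L.
V constant ⇒ P ∝ T: V₃ = V₂; T₃ = T₂·(P₃/P₂) = 334.6 K.

T₃ ≈ 335 K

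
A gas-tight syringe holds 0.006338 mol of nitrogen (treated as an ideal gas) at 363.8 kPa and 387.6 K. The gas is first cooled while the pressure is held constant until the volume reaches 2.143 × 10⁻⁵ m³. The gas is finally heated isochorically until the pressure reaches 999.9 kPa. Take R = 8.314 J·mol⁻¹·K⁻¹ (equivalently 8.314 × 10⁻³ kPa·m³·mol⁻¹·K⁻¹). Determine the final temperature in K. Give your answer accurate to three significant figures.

T₃ ≈ 407 K

From PV = nRT: V₁ = nRT₁/P₁ = 5.614e-05 m³.
Isobaric, so V/T is constant: P₂ = P₁; T₂ = T₁·(V₂/V₁) = 148.0 K.
Isochoric, so P/T is constant: V₃ = V₂; T₃ = T₂·(P₃/P₂) = 406.6 K.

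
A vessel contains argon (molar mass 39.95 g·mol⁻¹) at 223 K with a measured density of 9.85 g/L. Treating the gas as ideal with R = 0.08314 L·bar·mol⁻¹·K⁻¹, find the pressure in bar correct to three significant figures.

P ≈ 4.57 bar

ρ = PM/(RT) ⇒ P = ρRT/M = (9.85 × 0.08314 × 223.0) / 39.95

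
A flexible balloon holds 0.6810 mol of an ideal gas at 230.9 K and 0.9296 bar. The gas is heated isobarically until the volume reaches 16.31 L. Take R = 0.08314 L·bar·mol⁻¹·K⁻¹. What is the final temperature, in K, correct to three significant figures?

From PV = nRT: V₁ = nRT₁/P₁ = 14.06 L.
Isobaric, so V/T is constant: P₂ = P₁; T₂ = T₁·(V₂/V₁) = 267.8 K.

T₂ ≈ 268 K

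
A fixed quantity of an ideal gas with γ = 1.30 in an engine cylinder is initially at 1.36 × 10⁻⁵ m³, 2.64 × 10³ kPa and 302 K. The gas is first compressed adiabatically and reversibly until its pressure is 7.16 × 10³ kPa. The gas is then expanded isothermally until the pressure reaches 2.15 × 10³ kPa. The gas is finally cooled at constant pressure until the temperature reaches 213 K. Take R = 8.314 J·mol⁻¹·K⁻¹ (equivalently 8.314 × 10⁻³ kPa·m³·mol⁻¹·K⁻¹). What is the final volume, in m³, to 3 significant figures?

V₄ ≈ 1.18e-05 m³

Reversible adiabatic, γ = 1.30: T₂ = T₁·(P₂/P₁)^((γ−1)/γ) = 380.2 K; V₂ = V₁·(P₁/P₂)^(1/γ) = 6.313e-06 m³.
Isothermal, so P V is constant: T₃ = T₂; V₃ = V₂·(P₂/P₃) = 2.102e-05 m³.
P constant ⇒ V ∝ T: P₄ = P₃; V₄ = V₃·(T₄/T₃) = 1.178e-05 m³.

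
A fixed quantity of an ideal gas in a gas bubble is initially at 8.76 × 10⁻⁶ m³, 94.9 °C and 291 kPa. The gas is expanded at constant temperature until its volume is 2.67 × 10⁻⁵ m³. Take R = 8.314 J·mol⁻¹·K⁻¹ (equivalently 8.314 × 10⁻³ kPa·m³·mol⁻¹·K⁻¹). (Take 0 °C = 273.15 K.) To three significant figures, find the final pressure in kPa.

Convert: T₁ = 368.0 K.
Isothermal, so P V is constant: T₂ = T₁; P₂ = P₁·(V₁/V₂) = 95.47 kPa.

P₂ ≈ 95.5 kPa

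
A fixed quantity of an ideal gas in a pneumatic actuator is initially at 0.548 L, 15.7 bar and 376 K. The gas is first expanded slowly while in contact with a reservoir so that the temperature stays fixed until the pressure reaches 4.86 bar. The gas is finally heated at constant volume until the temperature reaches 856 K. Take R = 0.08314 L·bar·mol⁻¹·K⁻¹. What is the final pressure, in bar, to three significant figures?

P₃ ≈ 11.1 bar

T constant ⇒ Boyle's law P V = const: T₂ = T₁; V₂ = V₁·(P₁/P₂) = 1.770 L.
V constant ⇒ P ∝ T: V₃ = V₂; P₃ = P₂·(T₃/T₂) = 11.06 bar.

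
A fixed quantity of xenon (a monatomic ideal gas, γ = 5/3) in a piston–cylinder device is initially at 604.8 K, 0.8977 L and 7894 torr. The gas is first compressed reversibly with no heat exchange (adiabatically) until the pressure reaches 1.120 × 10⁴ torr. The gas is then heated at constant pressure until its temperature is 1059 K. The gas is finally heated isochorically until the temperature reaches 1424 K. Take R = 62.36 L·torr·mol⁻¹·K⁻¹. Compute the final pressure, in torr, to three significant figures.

Adiabatic (γ = 5/3), T V^(γ−1) and P V^γ constant: T₂ = T₁·(P₂/P₁)^((γ−1)/γ) = 695.6 K; V₂ = V₁·(P₁/P₂)^(1/γ) = 0.7277 L.
Isobaric, so V/T is constant: P₃ = P₂; V₃ = V₂·(T₃/T₂) = 1.108 L.
Isochoric, so P/T is constant: V₄ = V₃; P₄ = P₃·(T₄/T₃) = 1.506e+04 torr.

P₄ ≈ 1.51e+04 torr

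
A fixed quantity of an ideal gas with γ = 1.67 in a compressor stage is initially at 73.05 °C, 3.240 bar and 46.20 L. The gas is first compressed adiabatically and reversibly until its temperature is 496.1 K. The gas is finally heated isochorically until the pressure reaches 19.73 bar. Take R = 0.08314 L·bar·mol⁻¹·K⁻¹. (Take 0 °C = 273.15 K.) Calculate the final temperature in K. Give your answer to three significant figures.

T₃ ≈ 1.23e+03 K

Convert: T₁ = 346.2 K.
Reversible adiabatic, γ = 1.67: P₂ = P₁·(T₂/T₁)^(γ/(γ−1)) = 7.943 bar; V₂ = V₁·(T₁/T₂)^(1/(γ−1)) = 27.01 L.
Isochoric, so P/T is constant: V₃ = V₂; T₃ = T₂·(P₃/P₂) = 1232 K.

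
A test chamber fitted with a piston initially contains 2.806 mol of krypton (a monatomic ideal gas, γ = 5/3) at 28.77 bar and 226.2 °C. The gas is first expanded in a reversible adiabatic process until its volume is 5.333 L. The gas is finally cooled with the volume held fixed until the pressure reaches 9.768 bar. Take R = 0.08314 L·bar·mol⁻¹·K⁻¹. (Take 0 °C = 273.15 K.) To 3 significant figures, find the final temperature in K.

Convert: T₁ = 499.3 K.
From PV = nRT: V₁ = nRT₁/P₁ = 4.049 L.
Adiabatic (γ = 5/3), T V^(γ−1) and P V^γ constant: T₂ = T₁·(V₁/V₂)^(γ−1) = 415.6 K; P₂ = P₁·(V₁/V₂)^γ = 18.18 bar.
V constant ⇒ P ∝ T: V₃ = V₂; T₃ = T₂·(P₃/P₂) = 223.3 K.

T₃ ≈ 223 K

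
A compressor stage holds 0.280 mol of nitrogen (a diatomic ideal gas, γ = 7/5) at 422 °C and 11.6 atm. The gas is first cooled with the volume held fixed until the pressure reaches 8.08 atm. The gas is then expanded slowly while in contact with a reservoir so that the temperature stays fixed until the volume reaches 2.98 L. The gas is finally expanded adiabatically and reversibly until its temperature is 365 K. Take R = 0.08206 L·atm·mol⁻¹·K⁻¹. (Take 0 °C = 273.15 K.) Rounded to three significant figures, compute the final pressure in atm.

Convert: T₁ = 695.1 K.
From PV = nRT: V₁ = nRT₁/P₁ = 1.377 L.
Isochoric, so P/T is constant: V₂ = V₁; T₂ = T₁·(P₂/P₁) = 484.2 K.
T constant ⇒ Boyle's law P V = const: T₃ = T₂; P₃ = P₂·(V₂/V₃) = 3.733 atm.
Reversible adiabatic, γ = 7/5: P₄ = P₃·(T₄/T₃)^(γ/(γ−1)) = 1.388 atm; V₄ = V₃·(T₃/T₄)^(1/(γ−1)) = 6.040 L.

P₄ ≈ 1.39 atm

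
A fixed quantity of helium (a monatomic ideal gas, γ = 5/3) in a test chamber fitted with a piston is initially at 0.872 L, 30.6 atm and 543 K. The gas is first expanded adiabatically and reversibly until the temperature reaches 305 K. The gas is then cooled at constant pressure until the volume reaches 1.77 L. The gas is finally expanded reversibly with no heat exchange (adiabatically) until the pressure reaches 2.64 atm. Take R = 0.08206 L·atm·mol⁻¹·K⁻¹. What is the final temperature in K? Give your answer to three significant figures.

Reversible adiabatic, γ = 5/3: P₂ = P₁·(T₂/T₁)^(γ/(γ−1)) = 7.236 atm; V₂ = V₁·(T₁/T₂)^(1/(γ−1)) = 2.071 L.
Isobaric, so V/T is constant: P₃ = P₂; T₃ = T₂·(V₃/V₂) = 260.6 K.
Reversible adiabatic, γ = 5/3: T₄ = T₃·(P₄/P₃)^((γ−1)/γ) = 174.1 K; V₄ = V₃·(P₃/P₄)^(1/γ) = 3.241 L.

T₄ ≈ 174 K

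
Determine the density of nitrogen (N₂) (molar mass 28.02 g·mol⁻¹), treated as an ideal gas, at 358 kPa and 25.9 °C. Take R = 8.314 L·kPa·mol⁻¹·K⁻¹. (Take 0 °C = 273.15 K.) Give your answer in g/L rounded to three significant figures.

ρ ≈ 4.03 g/L

ρ = PM/(RT) = (358 × 28.02) / (8.314 × 299.0)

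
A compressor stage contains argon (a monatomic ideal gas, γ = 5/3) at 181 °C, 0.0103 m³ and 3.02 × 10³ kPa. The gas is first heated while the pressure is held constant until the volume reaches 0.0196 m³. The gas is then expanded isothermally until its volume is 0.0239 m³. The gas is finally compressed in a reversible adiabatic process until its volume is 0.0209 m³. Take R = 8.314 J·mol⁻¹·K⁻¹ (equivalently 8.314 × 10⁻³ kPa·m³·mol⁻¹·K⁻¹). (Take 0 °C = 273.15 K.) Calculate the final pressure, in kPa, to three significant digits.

Convert: T₁ = 454.1 K.
P constant ⇒ V ∝ T: P₂ = P₁; T₂ = T₁·(V₂/V₁) = 864.2 K.
T constant ⇒ Boyle's law P V = const: T₃ = T₂; P₃ = P₂·(V₂/V₃) = 2477 kPa.
Adiabatic (γ = 5/3), T V^(γ−1) and P V^γ constant: T₄ = T₃·(V₃/V₄)^(γ−1) = 945.0 K; P₄ = P₃·(V₃/V₄)^γ = 3097 kPa.

P₄ ≈ 3.10e+03 kPa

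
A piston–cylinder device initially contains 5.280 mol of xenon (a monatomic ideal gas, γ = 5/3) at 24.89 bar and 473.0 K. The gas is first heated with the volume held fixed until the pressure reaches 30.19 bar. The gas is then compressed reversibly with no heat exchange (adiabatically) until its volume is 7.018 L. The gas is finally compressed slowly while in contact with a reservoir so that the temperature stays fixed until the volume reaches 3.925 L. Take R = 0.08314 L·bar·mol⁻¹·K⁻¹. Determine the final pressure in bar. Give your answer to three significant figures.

From PV = nRT: V₁ = nRT₁/P₁ = 8.342 L.
V constant ⇒ P ∝ T: V₂ = V₁; T₂ = T₁·(P₂/P₁) = 573.7 K.
Adiabatic (γ = 5/3), T V^(γ−1) and P V^γ constant: T₃ = T₂·(V₂/V₃)^(γ−1) = 643.8 K; P₃ = P₂·(V₂/V₃)^γ = 40.27 bar.
Isothermal, so P V is constant: T₄ = T₃; P₄ = P₃·(V₃/V₄) = 72.00 bar.

P₄ ≈ 72.0 bar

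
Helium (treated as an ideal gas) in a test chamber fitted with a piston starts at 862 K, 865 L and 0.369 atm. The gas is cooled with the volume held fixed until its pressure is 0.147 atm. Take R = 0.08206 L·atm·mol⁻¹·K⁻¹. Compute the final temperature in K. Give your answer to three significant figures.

T₂ ≈ 343 K

V constant ⇒ P ∝ T: V₂ = V₁; T₂ = T₁·(P₂/P₁) = 343.4 K.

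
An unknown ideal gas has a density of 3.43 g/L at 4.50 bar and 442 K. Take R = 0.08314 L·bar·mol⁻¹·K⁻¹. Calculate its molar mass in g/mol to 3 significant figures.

M ≈ 28.0 g/mol

ρ = PM/(RT) ⇒ M = ρRT/P = (3.43 × 0.08314 × 442.0) / 4.50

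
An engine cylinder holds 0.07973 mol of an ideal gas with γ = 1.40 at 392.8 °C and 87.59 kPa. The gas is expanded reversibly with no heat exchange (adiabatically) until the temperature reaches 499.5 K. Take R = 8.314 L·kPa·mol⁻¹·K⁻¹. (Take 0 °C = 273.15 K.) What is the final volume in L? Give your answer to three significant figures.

V₂ ≈ 10.3 L

Convert: T₁ = 666.0 K.
From PV = nRT: V₁ = nRT₁/P₁ = 5.040 L.
Reversible adiabatic, γ = 1.40: P₂ = P₁·(T₂/T₁)^(γ/(γ−1)) = 32.01 kPa; V₂ = V₁·(T₁/T₂)^(1/(γ−1)) = 10.34 L.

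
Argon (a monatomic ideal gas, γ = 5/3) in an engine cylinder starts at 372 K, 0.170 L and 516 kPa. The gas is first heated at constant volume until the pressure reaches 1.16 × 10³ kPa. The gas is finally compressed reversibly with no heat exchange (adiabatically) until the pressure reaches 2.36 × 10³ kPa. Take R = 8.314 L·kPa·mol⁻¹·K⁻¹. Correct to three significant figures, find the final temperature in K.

T₃ ≈ 1.11e+03 K

Isochoric, so P/T is constant: V₂ = V₁; T₂ = T₁·(P₂/P₁) = 836.3 K.
Reversible adiabatic, γ = 5/3: T₃ = T₂·(P₃/P₂)^((γ−1)/γ) = 1111 K; V₃ = V₂·(P₂/P₃)^(1/γ) = 0.1110 L.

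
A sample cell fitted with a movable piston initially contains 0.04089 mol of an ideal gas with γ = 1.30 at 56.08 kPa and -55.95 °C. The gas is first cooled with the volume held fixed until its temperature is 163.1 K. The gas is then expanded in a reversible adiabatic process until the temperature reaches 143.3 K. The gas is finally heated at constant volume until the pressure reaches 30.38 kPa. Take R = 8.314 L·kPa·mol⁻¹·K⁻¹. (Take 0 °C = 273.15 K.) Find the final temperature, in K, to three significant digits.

Convert: T₁ = 217.2 K.
From PV = nRT: V₁ = nRT₁/P₁ = 1.317 L.
V constant ⇒ P ∝ T: V₂ = V₁; P₂ = P₁·(T₂/T₁) = 42.11 kPa.
Adiabatic (γ = 1.30), T V^(γ−1) and P V^γ constant: P₃ = P₂·(T₃/T₂)^(γ/(γ−1)) = 24.03 kPa; V₃ = V₂·(T₂/T₃)^(1/(γ−1)) = 2.027 L.
Isochoric, so P/T is constant: V₄ = V₃; T₄ = T₃·(P₄/P₃) = 181.1 K.

T₄ ≈ 181 K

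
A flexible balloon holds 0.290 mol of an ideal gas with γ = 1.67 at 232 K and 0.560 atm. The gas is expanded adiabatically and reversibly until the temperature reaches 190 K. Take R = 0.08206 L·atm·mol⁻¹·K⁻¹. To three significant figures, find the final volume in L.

V₂ ≈ 13.3 L

From PV = nRT: V₁ = nRT₁/P₁ = 9.859 L.
Reversible adiabatic, γ = 1.67: P₂ = P₁·(T₂/T₁)^(γ/(γ−1)) = 0.3404 atm; V₂ = V₁·(T₁/T₂)^(1/(γ−1)) = 13.28 L.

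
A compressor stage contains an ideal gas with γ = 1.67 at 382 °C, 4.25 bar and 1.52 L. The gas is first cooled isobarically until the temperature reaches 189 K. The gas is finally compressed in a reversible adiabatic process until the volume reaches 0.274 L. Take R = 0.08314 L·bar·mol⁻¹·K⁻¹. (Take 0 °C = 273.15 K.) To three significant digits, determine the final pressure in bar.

Convert: T₁ = 655.1 K.
P constant ⇒ V ∝ T: P₂ = P₁; V₂ = V₁·(T₂/T₁) = 0.4385 L.
Adiabatic (γ = 1.67), T V^(γ−1) and P V^γ constant: T₃ = T₂·(V₂/V₃)^(γ−1) = 259.0 K; P₃ = P₂·(V₂/V₃)^γ = 9.320 bar.

P₃ ≈ 9.32 bar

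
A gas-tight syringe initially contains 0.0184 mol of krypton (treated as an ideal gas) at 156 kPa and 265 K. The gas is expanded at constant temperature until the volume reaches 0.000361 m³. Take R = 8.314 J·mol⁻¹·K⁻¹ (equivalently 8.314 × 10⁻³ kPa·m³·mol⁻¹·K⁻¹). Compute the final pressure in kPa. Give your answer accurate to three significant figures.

P₂ ≈ 112 kPa

From PV = nRT: V₁ = nRT₁/P₁ = 0.0002599 m³.
Isothermal, so P V is constant: T₂ = T₁; P₂ = P₁·(V₁/V₂) = 112.3 kPa.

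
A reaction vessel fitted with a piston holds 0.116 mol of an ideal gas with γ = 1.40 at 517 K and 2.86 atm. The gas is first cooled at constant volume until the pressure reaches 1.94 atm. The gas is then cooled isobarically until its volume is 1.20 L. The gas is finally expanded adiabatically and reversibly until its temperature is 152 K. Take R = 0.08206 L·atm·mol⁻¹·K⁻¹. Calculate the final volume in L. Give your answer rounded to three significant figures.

V₄ ≈ 3.94 L

From PV = nRT: V₁ = nRT₁/P₁ = 1.721 L.
Isochoric, so P/T is constant: V₂ = V₁; T₂ = T₁·(P₂/P₁) = 350.7 K.
Isobaric, so V/T is constant: P₃ = P₂; T₃ = T₂·(V₃/V₂) = 244.6 K.
Reversible adiabatic, γ = 1.40: P₄ = P₃·(T₄/T₃)^(γ/(γ−1)) = 0.3672 atm; V₄ = V₃·(T₃/T₄)^(1/(γ−1)) = 3.941 L.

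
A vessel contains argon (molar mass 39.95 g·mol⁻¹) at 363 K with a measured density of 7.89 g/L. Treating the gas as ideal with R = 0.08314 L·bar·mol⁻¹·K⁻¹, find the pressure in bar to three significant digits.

ρ = PM/(RT) ⇒ P = ρRT/M = (7.89 × 0.08314 × 363.0) / 39.95

P ≈ 5.96 bar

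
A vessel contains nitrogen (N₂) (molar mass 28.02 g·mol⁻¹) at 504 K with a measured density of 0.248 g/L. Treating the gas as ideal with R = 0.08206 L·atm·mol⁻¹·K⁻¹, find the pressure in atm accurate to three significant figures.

ρ = PM/(RT) ⇒ P = ρRT/M = (0.248 × 0.08206 × 504.0) / 28.02

P ≈ 0.366 atm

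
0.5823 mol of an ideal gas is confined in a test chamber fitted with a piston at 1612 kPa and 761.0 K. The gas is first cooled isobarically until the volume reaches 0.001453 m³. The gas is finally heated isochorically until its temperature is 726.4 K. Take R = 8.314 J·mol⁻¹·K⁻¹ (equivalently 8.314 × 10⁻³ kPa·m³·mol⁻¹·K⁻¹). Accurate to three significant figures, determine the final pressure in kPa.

From PV = nRT: V₁ = nRT₁/P₁ = 0.002285 m³.
Isobaric, so V/T is constant: P₂ = P₁; T₂ = T₁·(V₂/V₁) = 483.8 K.
V constant ⇒ P ∝ T: V₃ = V₂; P₃ = P₂·(T₃/T₂) = 2420 kPa.

P₃ ≈ 2.42e+03 kPa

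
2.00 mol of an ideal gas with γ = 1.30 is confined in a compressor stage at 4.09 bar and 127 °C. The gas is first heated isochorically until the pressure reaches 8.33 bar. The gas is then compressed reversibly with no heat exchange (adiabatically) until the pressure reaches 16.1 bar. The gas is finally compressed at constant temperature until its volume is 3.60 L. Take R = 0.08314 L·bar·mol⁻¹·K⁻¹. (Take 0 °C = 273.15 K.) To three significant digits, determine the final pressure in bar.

P₄ ≈ 43.8 bar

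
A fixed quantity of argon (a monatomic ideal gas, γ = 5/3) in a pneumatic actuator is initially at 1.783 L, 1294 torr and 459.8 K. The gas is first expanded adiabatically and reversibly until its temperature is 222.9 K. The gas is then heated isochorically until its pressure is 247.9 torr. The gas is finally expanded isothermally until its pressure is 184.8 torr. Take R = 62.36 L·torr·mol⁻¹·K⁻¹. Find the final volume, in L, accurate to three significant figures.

Reversible adiabatic, γ = 5/3: P₂ = P₁·(T₂/T₁)^(γ/(γ−1)) = 211.7 torr; V₂ = V₁·(T₁/T₂)^(1/(γ−1)) = 5.283 L.
V constant ⇒ P ∝ T: V₃ = V₂; T₃ = T₂·(P₃/P₂) = 261.0 K.
Isothermal, so P V is constant: T₄ = T₃; V₄ = V₃·(P₃/P₄) = 7.086 L.

V₄ ≈ 7.09 L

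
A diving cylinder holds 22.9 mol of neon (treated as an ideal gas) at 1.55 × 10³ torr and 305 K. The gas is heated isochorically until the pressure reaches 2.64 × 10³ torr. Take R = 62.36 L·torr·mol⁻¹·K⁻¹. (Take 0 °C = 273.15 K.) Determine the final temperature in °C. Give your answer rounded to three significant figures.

T₂ ≈ 246 °C

From PV = nRT: V₁ = nRT₁/P₁ = 281.0 L.
V constant ⇒ P ∝ T: V₂ = V₁; T₂ = T₁·(P₂/P₁) = 519.5 K.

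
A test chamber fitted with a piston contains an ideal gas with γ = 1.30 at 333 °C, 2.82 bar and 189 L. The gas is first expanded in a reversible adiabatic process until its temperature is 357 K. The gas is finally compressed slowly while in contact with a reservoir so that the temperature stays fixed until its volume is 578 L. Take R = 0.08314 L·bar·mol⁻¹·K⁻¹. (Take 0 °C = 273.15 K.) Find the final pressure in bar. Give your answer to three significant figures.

Convert: T₁ = 606.1 K.
Reversible adiabatic, γ = 1.30: P₂ = P₁·(T₂/T₁)^(γ/(γ−1)) = 0.2844 bar; V₂ = V₁·(T₁/T₂)^(1/(γ−1)) = 1104 L.
T constant ⇒ Boyle's law P V = const: T₃ = T₂; P₃ = P₂·(V₂/V₃) = 0.5431 bar.

P₃ ≈ 0.543 bar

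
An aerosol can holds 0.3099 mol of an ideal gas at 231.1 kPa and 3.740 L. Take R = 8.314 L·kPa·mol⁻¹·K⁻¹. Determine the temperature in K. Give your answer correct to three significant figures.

T ≈ 335 K

PV = nRT ⇒ T = PV/(nR) = (231.1 × 3.740) / (0.3099 × 8.314)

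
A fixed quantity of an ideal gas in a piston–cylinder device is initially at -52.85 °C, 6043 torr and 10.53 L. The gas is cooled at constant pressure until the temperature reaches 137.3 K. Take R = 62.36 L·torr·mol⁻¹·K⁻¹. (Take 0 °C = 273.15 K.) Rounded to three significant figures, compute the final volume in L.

V₂ ≈ 6.56 L

Convert: T₁ = 220.3 K.
Isobaric, so V/T is constant: P₂ = P₁; V₂ = V₁·(T₂/T₁) = 6.563 L.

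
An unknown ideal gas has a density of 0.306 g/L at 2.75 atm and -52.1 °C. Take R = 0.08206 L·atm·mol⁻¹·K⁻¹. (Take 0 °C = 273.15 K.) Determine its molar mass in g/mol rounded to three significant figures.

M ≈ 2.02 g/mol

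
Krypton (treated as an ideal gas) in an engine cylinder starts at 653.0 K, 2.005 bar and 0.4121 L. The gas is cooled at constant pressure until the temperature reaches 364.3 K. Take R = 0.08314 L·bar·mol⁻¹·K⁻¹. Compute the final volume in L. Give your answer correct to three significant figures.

V₂ ≈ 0.230 L

Isobaric, so V/T is constant: P₂ = P₁; V₂ = V₁·(T₂/T₁) = 0.2299 L.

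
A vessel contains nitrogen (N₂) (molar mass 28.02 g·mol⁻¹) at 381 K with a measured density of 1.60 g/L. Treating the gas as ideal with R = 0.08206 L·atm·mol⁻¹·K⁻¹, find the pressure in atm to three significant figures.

P ≈ 1.79 atm

ρ = PM/(RT) ⇒ P = ρRT/M = (1.60 × 0.08206 × 381.0) / 28.02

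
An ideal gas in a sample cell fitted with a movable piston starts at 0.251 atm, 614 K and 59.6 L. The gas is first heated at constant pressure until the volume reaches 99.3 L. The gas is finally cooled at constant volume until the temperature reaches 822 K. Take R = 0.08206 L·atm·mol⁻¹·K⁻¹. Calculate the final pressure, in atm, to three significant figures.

P constant ⇒ V ∝ T: P₂ = P₁; T₂ = T₁·(V₂/V₁) = 1023 K.
Isochoric, so P/T is constant: V₃ = V₂; P₃ = P₂·(T₃/T₂) = 0.2017 atm.

P₃ ≈ 0.202 atm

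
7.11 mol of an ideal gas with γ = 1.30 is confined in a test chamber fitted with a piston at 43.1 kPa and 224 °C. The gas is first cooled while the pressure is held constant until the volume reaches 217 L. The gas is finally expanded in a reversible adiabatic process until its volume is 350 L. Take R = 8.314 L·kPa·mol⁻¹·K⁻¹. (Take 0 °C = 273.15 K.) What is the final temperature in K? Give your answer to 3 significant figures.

Convert: T₁ = 497.1 K.
From PV = nRT: V₁ = nRT₁/P₁ = 681.9 L.
Isobaric, so V/T is constant: P₂ = P₁; T₂ = T₁·(V₂/V₁) = 158.2 K.
Adiabatic (γ = 1.30), T V^(γ−1) and P V^γ constant: T₃ = T₂·(V₂/V₃)^(γ−1) = 137.1 K; P₃ = P₂·(V₂/V₃)^γ = 23.15 kPa.

T₃ ≈ 137 K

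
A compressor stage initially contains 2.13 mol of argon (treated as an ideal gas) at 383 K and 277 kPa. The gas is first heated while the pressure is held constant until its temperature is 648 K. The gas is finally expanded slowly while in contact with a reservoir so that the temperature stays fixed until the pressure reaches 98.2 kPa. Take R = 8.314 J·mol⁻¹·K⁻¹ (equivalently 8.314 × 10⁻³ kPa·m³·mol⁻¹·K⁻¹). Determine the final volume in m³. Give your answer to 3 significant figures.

V₃ ≈ 0.117 m³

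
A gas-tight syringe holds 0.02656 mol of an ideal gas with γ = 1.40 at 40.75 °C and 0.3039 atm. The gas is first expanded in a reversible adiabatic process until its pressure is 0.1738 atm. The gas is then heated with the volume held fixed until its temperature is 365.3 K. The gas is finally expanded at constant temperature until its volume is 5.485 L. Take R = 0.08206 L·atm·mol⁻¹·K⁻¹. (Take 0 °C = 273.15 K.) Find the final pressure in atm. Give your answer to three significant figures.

P₄ ≈ 0.145 atm

Convert: T₁ = 313.9 K.
From PV = nRT: V₁ = nRT₁/P₁ = 2.251 L.
Adiabatic (γ = 1.40), T V^(γ−1) and P V^γ constant: T₂ = T₁·(P₂/P₁)^((γ−1)/γ) = 267.6 K; V₂ = V₁·(P₁/P₂)^(1/γ) = 3.356 L.
Isochoric, so P/T is constant: V₃ = V₂; P₃ = P₂·(T₃/T₂) = 0.2373 atm.
T constant ⇒ Boyle's law P V = const: T₄ = T₃; P₄ = P₃·(V₃/V₄) = 0.1452 atm.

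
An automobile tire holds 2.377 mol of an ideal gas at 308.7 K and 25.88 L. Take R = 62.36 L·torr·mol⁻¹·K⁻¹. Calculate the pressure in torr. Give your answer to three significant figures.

P ≈ 1.77e+03 torr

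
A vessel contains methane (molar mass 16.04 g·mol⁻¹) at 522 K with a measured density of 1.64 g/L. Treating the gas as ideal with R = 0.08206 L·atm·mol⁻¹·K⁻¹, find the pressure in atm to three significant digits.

ρ = PM/(RT) ⇒ P = ρRT/M = (1.64 × 0.08206 × 522.0) / 16.04

P ≈ 4.38 atm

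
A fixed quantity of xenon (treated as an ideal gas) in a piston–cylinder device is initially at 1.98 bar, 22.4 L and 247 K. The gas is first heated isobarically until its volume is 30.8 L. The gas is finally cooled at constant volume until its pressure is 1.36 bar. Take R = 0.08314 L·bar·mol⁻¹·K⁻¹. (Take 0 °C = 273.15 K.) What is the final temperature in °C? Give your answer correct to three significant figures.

P constant ⇒ V ∝ T: P₂ = P₁; T₂ = T₁·(V₂/V₁) = 339.6 K.
V constant ⇒ P ∝ T: V₃ = V₂; T₃ = T₂·(P₃/P₂) = 233.3 K.

T₃ ≈ -39.9 °C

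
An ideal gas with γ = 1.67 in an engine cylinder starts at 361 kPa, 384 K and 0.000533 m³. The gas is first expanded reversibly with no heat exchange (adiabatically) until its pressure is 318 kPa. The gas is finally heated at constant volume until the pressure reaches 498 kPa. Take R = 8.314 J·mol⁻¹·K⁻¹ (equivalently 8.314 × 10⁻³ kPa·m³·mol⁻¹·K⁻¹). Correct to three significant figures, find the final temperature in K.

T₃ ≈ 572 K

Reversible adiabatic, γ = 1.67: T₂ = T₁·(P₂/P₁)^((γ−1)/γ) = 364.9 K; V₂ = V₁·(P₁/P₂)^(1/γ) = 0.0005751 m³.
V constant ⇒ P ∝ T: V₃ = V₂; T₃ = T₂·(P₃/P₂) = 571.5 K.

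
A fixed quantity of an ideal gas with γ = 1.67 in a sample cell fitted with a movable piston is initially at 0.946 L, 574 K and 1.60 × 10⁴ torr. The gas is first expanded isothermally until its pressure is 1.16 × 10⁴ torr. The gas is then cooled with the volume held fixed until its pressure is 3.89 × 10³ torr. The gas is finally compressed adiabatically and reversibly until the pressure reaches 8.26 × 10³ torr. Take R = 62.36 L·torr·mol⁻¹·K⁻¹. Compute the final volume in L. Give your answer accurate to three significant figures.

Isothermal, so P V is constant: T₂ = T₁; V₂ = V₁·(P₁/P₂) = 1.305 L.
Isochoric, so P/T is constant: V₃ = V₂; T₃ = T₂·(P₃/P₂) = 192.5 K.
Adiabatic (γ = 1.67), T V^(γ−1) and P V^γ constant: T₄ = T₃·(P₄/P₃)^((γ−1)/γ) = 260.4 K; V₄ = V₃·(P₃/P₄)^(1/γ) = 0.8312 L.

V₄ ≈ 0.831 L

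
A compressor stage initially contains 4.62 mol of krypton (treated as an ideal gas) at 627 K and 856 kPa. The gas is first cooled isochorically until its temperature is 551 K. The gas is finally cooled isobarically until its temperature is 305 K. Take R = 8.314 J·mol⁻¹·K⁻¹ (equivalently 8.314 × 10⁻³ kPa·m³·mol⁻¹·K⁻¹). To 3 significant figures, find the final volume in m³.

V₃ ≈ 0.0156 m³

From PV = nRT: V₁ = nRT₁/P₁ = 0.02813 m³.
Isochoric, so P/T is constant: V₂ = V₁; P₂ = P₁·(T₂/T₁) = 752.2 kPa.
Isobaric, so V/T is constant: P₃ = P₂; V₃ = V₂·(T₃/T₂) = 0.01557 m³.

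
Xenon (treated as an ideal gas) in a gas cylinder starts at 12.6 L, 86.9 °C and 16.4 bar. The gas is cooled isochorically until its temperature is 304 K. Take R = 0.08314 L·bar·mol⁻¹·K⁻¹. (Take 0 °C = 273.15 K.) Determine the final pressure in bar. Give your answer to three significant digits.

P₂ ≈ 13.8 bar

Convert: T₁ = 360.0 K.
Isochoric, so P/T is constant: V₂ = V₁; P₂ = P₁·(T₂/T₁) = 13.85 bar.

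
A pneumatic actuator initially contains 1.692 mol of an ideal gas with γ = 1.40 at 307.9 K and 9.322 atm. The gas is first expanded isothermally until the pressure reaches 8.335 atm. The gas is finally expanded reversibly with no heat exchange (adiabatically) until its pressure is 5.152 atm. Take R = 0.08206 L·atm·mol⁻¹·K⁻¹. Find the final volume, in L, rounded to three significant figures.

From PV = nRT: V₁ = nRT₁/P₁ = 4.586 L.
T constant ⇒ Boyle's law P V = const: T₂ = T₁; V₂ = V₁·(P₁/P₂) = 5.129 L.
Adiabatic (γ = 1.40), T V^(γ−1) and P V^γ constant: T₃ = T₂·(P₃/P₂)^((γ−1)/γ) = 268.4 K; V₃ = V₂·(P₂/P₃)^(1/γ) = 7.232 L.

V₃ ≈ 7.23 L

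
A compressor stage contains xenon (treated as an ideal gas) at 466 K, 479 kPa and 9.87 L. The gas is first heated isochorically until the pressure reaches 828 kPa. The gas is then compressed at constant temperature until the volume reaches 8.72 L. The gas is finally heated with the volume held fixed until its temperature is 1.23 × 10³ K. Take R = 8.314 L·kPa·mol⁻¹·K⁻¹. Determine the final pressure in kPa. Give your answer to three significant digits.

P₄ ≈ 1.43e+03 kPa

V constant ⇒ P ∝ T: V₂ = V₁; T₂ = T₁·(P₂/P₁) = 805.5 K.
T constant ⇒ Boyle's law P V = const: T₃ = T₂; P₃ = P₂·(V₂/V₃) = 937.2 kPa.
Isochoric, so P/T is constant: V₄ = V₃; P₄ = P₃·(T₄/T₃) = 1431 kPa.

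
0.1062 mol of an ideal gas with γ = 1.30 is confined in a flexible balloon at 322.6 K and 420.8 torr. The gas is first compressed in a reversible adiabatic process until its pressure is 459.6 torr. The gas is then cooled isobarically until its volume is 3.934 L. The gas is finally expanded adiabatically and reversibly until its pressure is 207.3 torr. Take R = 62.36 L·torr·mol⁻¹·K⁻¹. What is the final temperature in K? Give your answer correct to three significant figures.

From PV = nRT: V₁ = nRT₁/P₁ = 5.077 L.
Reversible adiabatic, γ = 1.30: T₂ = T₁·(P₂/P₁)^((γ−1)/γ) = 329.2 K; V₂ = V₁·(P₁/P₂)^(1/γ) = 4.744 L.
Isobaric, so V/T is constant: P₃ = P₂; T₃ = T₂·(V₃/V₂) = 273.0 K.
Reversible adiabatic, γ = 1.30: T₄ = T₃·(P₄/P₃)^((γ−1)/γ) = 227.2 K; V₄ = V₃·(P₃/P₄)^(1/γ) = 7.258 L.

T₄ ≈ 227 K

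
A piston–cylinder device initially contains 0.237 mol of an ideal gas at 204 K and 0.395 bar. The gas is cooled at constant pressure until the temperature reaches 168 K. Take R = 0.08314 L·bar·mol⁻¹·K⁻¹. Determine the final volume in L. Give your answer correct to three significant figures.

From PV = nRT: V₁ = nRT₁/P₁ = 10.18 L.
P constant ⇒ V ∝ T: P₂ = P₁; V₂ = V₁·(T₂/T₁) = 8.381 L.

V₂ ≈ 8.38 L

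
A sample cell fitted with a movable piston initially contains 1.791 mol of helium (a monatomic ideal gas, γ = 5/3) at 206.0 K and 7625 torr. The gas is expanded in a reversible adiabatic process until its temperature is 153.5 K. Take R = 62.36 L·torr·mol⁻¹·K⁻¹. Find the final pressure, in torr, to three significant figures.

From PV = nRT: V₁ = nRT₁/P₁ = 3.017 L.
Reversible adiabatic, γ = 5/3: P₂ = P₁·(T₂/T₁)^(γ/(γ−1)) = 3655 torr; V₂ = V₁·(T₁/T₂)^(1/(γ−1)) = 4.691 L.

P₂ ≈ 3.65e+03 torr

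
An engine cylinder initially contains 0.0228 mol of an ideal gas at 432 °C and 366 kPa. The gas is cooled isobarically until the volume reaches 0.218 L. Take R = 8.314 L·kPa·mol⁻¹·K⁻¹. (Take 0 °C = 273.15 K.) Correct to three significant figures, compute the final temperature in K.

Convert: T₁ = 705.1 K.
From PV = nRT: V₁ = nRT₁/P₁ = 0.3652 L.
P constant ⇒ V ∝ T: P₂ = P₁; T₂ = T₁·(V₂/V₁) = 420.9 K.

T₂ ≈ 421 K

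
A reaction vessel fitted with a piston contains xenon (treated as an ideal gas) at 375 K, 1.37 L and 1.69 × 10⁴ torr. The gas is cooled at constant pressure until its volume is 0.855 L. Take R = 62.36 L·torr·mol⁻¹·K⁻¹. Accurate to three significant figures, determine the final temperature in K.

T₂ ≈ 234 K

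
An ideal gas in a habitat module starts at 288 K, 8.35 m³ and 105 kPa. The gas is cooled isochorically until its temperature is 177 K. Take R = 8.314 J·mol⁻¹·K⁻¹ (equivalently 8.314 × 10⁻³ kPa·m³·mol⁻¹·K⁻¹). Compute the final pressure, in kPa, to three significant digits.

P₂ ≈ 64.5 kPa

V constant ⇒ P ∝ T: V₂ = V₁; P₂ = P₁·(T₂/T₁) = 64.53 kPa.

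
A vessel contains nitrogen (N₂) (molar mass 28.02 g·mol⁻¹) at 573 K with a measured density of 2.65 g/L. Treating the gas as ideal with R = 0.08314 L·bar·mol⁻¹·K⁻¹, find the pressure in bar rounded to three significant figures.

P ≈ 4.51 bar

ρ = PM/(RT) ⇒ P = ρRT/M = (2.65 × 0.08314 × 573.0) / 28.02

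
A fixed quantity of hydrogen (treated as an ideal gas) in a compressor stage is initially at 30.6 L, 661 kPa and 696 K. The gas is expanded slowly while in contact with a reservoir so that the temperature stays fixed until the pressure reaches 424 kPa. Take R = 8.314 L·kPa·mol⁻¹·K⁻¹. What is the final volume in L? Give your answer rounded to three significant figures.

V₂ ≈ 47.7 L

Isothermal, so P V is constant: T₂ = T₁; V₂ = V₁·(P₁/P₂) = 47.70 L.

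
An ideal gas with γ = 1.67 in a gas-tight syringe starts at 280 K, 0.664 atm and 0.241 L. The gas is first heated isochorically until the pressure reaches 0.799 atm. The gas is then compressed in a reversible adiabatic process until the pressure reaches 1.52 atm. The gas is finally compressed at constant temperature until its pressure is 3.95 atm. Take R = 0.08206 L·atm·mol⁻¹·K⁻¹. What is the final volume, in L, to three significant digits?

V₄ ≈ 0.0631 L

V constant ⇒ P ∝ T: V₂ = V₁; T₂ = T₁·(P₂/P₁) = 336.9 K.
Adiabatic (γ = 1.67), T V^(γ−1) and P V^γ constant: T₃ = T₂·(P₃/P₂)^((γ−1)/γ) = 436.1 K; V₃ = V₂·(P₂/P₃)^(1/γ) = 0.1640 L.
T constant ⇒ Boyle's law P V = const: T₄ = T₃; V₄ = V₃·(P₃/P₄) = 0.06310 L.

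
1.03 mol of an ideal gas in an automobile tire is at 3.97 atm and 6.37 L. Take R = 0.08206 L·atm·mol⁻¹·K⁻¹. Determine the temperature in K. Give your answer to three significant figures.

T ≈ 299 K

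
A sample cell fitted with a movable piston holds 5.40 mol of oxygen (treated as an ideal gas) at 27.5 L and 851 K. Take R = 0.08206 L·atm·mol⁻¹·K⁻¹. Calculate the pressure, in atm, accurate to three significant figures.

P ≈ 13.7 atm

PV = nRT ⇒ P = nRT/V = (5.40 × 0.08206 × 851) / 27.5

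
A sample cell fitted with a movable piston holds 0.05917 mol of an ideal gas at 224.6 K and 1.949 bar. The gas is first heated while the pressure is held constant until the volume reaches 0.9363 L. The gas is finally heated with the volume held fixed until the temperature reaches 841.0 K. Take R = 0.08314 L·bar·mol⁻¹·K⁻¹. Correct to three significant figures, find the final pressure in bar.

P₃ ≈ 4.42 bar

From PV = nRT: V₁ = nRT₁/P₁ = 0.5669 L.
P constant ⇒ V ∝ T: P₂ = P₁; T₂ = T₁·(V₂/V₁) = 370.9 K.
Isochoric, so P/T is constant: V₃ = V₂; P₃ = P₂·(T₃/T₂) = 4.419 bar.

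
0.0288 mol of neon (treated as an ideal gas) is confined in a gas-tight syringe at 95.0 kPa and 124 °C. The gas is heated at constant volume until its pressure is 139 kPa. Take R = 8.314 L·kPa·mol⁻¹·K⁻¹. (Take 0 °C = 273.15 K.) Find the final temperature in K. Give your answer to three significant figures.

T₂ ≈ 581 K

Convert: T₁ = 397.1 K.
From PV = nRT: V₁ = nRT₁/P₁ = 1.001 L.
Isochoric, so P/T is constant: V₂ = V₁; T₂ = T₁·(P₂/P₁) = 581.1 K.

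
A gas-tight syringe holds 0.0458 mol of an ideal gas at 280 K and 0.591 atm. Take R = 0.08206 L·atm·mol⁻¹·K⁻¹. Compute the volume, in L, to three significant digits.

V ≈ 1.78 L

PV = nRT ⇒ V = nRT/P = (0.0458 × 0.08206 × 280) / 0.591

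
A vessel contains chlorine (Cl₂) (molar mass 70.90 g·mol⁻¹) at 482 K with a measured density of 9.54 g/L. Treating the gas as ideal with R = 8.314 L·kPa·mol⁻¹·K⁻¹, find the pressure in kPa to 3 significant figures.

ρ = PM/(RT) ⇒ P = ρRT/M = (9.54 × 8.314 × 482.0) / 70.90

P ≈ 539 kPa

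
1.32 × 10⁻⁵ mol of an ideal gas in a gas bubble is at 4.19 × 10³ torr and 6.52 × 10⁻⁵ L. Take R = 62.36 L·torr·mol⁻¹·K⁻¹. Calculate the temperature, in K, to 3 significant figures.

T ≈ 332 K

PV = nRT ⇒ T = PV/(nR) = (4.19e+03 × 6.52e-05) / (1.32e-05 × 62.36)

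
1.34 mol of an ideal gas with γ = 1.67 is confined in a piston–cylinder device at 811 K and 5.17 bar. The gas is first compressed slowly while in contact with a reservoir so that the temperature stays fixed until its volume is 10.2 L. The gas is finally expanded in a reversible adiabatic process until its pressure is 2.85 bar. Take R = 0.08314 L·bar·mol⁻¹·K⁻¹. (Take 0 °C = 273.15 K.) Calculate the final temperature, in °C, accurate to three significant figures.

T₃ ≈ 241 °C

From PV = nRT: V₁ = nRT₁/P₁ = 17.48 L.
T constant ⇒ Boyle's law P V = const: T₂ = T₁; P₂ = P₁·(V₁/V₂) = 8.858 bar.
Adiabatic (γ = 1.67), T V^(γ−1) and P V^γ constant: T₃ = T₂·(P₃/P₂)^((γ−1)/γ) = 514.6 K; V₃ = V₂·(P₂/P₃)^(1/γ) = 20.11 L.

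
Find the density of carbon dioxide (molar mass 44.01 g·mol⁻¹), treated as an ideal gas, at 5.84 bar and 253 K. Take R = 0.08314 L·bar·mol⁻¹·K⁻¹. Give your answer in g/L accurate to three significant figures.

ρ ≈ 12.2 g/L

ρ = PM/(RT) = (5.84 × 44.01) / (0.08314 × 253.0)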